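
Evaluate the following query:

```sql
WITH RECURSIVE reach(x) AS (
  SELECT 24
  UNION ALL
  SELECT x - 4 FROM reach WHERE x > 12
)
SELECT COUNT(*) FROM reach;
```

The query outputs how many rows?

Base: x=24.
Iteration 1: 24 > 12 holds -> x = 24 - 4 = 20.
Iteration 2: 20 > 12 holds -> x = 20 - 4 = 16.
Iteration 3: 16 > 12 holds -> x = 16 - 4 = 12.
Iteration 4: 12 > 12 fails; recursion stops.
Total rows emitted: 4.

4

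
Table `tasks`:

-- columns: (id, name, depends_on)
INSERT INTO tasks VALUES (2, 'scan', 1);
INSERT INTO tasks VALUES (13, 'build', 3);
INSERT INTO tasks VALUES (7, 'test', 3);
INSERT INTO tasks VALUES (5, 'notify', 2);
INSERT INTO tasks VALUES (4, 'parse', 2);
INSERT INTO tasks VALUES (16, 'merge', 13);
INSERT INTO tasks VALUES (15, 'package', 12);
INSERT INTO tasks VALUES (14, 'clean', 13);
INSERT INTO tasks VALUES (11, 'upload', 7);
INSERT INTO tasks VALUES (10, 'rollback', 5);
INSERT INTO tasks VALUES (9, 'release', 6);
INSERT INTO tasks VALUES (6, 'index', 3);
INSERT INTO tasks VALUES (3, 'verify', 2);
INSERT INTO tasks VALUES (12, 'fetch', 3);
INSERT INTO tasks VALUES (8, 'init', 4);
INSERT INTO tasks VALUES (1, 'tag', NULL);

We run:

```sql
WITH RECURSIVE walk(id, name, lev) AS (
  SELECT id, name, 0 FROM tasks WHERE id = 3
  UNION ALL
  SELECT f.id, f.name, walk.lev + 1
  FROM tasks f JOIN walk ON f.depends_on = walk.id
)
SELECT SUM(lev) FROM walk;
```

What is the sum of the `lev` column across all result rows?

Base: id=3 (verify) at lev 0.
Iteration 1: rows with depends_on in {3} -> index (id 6, lev 1), test (id 7, lev 1), fetch (id 12, lev 1), build (id 13, lev 1).
Iteration 2: rows with depends_on in {6,7,12,13} -> release (id 9, lev 2), upload (id 11, lev 2), clean (id 14, lev 2), package (id 15, lev 2), merge (id 16, lev 2).
Iteration 3: no rows with depends_on in {9,11,14,15,16}; recursion stops.
SUM(lev) = 0 + 1 + 1 + 1 + 1 + 2 + 2 + 2 + 2 + 2 = 14.

14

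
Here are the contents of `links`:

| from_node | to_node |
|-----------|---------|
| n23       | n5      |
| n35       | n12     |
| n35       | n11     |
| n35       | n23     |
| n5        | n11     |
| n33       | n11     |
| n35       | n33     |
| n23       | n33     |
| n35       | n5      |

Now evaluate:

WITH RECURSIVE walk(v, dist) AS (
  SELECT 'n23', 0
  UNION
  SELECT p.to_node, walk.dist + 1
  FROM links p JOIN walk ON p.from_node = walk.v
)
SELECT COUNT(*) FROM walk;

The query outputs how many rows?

Base: (n23, dist=0).
Iteration 1: edges from {n23} -> (n33, dist=1), (n5, dist=1).
Iteration 2: edges from {n33,n5} -> (n11, dist=2). [UNION drops 1 duplicate row(s)]
Iteration 3: no outgoing edges from {n11}; recursion stops.
Total rows emitted: 4.

4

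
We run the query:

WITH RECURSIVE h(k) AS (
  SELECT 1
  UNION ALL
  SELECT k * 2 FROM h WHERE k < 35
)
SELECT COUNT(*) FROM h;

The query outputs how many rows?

7

Base: k=1.
Iteration 1: 1 < 35 holds -> k = 1 * 2 = 2.
Iteration 2: 2 < 35 holds -> k = 2 * 2 = 4.
Iteration 3: 4 < 35 holds -> k = 4 * 2 = 8.
Iteration 4: 8 < 35 holds -> k = 8 * 2 = 16.
Iteration 5: 16 < 35 holds -> k = 16 * 2 = 32.
Iteration 6: 32 < 35 holds -> k = 32 * 2 = 64.
Iteration 7: 64 < 35 fails; recursion stops.
Total rows emitted: 7.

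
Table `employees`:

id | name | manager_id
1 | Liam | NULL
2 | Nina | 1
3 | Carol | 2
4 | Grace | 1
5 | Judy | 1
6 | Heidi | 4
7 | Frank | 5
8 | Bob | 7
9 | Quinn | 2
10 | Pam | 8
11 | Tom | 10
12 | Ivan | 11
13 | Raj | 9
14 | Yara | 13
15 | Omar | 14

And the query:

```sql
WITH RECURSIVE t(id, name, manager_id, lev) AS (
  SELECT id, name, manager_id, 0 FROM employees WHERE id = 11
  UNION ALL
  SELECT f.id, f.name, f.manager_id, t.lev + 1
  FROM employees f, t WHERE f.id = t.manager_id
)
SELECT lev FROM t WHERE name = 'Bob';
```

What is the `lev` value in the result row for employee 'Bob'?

2

Base: id=11 (Tom), manager_id=10, lev 0.
Iteration 1: join on id=10 -> Pam (id 10, manager_id=8, lev 1).
Iteration 2: join on id=8 -> Bob (id 8, manager_id=7, lev 2).
Iteration 3: join on id=7 -> Frank (id 7, manager_id=5, lev 3).
Iteration 4: join on id=5 -> Judy (id 5, manager_id=1, lev 4).
Iteration 5: join on id=1 -> Liam (id 1, manager_id=NULL, lev 5).
Iteration 6: manager_id is NULL; no match; recursion stops.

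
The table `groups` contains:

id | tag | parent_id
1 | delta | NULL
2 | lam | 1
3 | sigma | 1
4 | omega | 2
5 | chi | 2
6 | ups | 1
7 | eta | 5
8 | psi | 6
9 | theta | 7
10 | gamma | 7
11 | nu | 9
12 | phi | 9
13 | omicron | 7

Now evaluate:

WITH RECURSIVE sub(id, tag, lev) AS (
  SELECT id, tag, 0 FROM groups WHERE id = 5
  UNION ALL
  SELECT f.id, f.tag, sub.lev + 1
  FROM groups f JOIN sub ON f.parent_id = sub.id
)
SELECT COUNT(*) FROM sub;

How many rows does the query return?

7

Base: id=5 (chi) at lev 0.
Iteration 1: rows with parent_id in {5} -> eta (id 7, lev 1).
Iteration 2: rows with parent_id in {7} -> theta (id 9, lev 2), gamma (id 10, lev 2), omicron (id 13, lev 2).
Iteration 3: rows with parent_id in {9,10,13} -> nu (id 11, lev 3), phi (id 12, lev 3).
Iteration 4: no rows with parent_id in {11,12}; recursion stops.
Total rows emitted: 7.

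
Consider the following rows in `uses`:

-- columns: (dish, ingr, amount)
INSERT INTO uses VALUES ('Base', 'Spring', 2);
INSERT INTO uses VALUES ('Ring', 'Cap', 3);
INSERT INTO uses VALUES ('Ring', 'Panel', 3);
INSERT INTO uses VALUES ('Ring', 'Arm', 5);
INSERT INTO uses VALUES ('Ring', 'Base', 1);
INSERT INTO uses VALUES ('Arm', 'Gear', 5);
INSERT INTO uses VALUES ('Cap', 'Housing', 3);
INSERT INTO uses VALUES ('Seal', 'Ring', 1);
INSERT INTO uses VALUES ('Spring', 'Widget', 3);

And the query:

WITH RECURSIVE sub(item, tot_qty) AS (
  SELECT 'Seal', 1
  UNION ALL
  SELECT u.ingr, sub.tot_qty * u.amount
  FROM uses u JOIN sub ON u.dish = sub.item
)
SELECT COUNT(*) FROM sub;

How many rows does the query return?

Base: (Seal, tot_qty=1).
Iteration 1: components of {Seal} -> Ring = 1*1 = 1.
Iteration 2: components of {Ring} -> Arm = 1*5 = 5, Base = 1*1 = 1, Cap = 1*3 = 3, Panel = 1*3 = 3.
Iteration 3: components of {Arm,Base,Cap,Panel} -> Gear = 5*5 = 25, Housing = 3*3 = 9, Spring = 1*2 = 2.
Iteration 4: components of {Gear,Housing,Spring} -> Widget = 2*3 = 6.
Iteration 5: no further components; recursion stops.
Total rows emitted: 10.

10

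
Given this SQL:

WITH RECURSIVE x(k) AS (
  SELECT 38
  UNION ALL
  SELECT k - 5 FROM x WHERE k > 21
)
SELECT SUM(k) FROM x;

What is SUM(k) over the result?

140

Base: k=38.
Iteration 1: 38 > 21 holds -> k = 38 - 5 = 33.
Iteration 2: 33 > 21 holds -> k = 33 - 5 = 28.
Iteration 3: 28 > 21 holds -> k = 28 - 5 = 23.
Iteration 4: 23 > 21 holds -> k = 23 - 5 = 18.
Iteration 5: 18 > 21 fails; recursion stops.
SUM(k) = 38 + 33 + 28 + 23 + 18 = 140.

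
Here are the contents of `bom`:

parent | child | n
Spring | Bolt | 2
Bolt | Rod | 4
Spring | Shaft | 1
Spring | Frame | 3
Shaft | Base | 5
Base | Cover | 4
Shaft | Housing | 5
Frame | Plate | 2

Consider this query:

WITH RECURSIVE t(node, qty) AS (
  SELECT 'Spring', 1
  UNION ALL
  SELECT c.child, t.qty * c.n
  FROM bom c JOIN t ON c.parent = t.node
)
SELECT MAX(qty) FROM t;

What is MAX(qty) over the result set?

20

Base: (Spring, qty=1).
Iteration 1: components of {Spring} -> Bolt = 1*2 = 2, Frame = 1*3 = 3, Shaft = 1*1 = 1.
Iteration 2: components of {Bolt,Frame,Shaft} -> Base = 1*5 = 5, Housing = 1*5 = 5, Plate = 3*2 = 6, Rod = 2*4 = 8.
Iteration 3: components of {Base,Housing,Plate,Rod} -> Cover = 5*4 = 20.
Iteration 4: no further components; recursion stops.
qty values: 1, 2, 1, 3, 8, 5, 5, 6, 20; the maximum is 20.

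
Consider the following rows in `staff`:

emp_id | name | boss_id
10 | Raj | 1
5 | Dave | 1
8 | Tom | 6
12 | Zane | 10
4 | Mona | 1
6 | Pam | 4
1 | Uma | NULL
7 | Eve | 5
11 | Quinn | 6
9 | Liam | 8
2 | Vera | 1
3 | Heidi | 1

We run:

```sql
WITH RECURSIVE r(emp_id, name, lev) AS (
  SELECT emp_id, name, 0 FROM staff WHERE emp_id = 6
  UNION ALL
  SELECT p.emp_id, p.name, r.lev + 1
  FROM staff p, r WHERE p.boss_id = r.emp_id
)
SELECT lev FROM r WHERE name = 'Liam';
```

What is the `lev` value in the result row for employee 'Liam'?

Base: emp_id=6 (Pam) at lev 0.
Iteration 1: rows with boss_id in {6} -> Tom (id 8, lev 1), Quinn (id 11, lev 1).
Iteration 2: rows with boss_id in {8,11} -> Liam (id 9, lev 2).
Iteration 3: no rows with boss_id in {9}; recursion stops.

2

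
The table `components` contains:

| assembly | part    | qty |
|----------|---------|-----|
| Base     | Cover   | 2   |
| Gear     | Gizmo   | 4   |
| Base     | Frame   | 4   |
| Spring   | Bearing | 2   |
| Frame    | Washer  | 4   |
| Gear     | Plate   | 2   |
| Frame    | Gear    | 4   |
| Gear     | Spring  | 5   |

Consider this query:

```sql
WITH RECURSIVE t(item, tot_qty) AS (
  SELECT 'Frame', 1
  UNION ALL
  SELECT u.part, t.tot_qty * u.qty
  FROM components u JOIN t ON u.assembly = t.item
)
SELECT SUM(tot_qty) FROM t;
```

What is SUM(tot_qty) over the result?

93

Base: (Frame, tot_qty=1).
Iteration 1: components of {Frame} -> Gear = 1*4 = 4, Washer = 1*4 = 4.
Iteration 2: components of {Gear,Washer} -> Gizmo = 4*4 = 16, Plate = 4*2 = 8, Spring = 4*5 = 20.
Iteration 3: components of {Gizmo,Plate,Spring} -> Bearing = 20*2 = 40.
Iteration 4: no further components; recursion stops.
SUM(tot_qty) = 1 + 4 + 4 + 20 + 8 + 16 + 40 = 93.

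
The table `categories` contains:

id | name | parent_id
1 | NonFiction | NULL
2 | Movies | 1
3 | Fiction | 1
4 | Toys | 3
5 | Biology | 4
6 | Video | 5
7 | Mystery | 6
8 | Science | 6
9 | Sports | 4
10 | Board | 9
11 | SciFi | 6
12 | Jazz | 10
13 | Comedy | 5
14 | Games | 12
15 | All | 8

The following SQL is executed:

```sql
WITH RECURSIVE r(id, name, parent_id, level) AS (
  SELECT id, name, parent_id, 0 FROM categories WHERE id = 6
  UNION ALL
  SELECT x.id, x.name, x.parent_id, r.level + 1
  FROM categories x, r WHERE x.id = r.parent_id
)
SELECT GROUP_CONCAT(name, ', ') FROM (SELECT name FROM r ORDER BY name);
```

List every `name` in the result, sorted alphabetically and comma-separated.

Biology, Fiction, NonFiction, Toys, Video

Base: id=6 (Video), parent_id=5, level 0.
Iteration 1: join on id=5 -> Biology (id 5, parent_id=4, level 1).
Iteration 2: join on id=4 -> Toys (id 4, parent_id=3, level 2).
Iteration 3: join on id=3 -> Fiction (id 3, parent_id=1, level 3).
Iteration 4: join on id=1 -> NonFiction (id 1, parent_id=NULL, level 4).
Iteration 5: parent_id is NULL; no match; recursion stops.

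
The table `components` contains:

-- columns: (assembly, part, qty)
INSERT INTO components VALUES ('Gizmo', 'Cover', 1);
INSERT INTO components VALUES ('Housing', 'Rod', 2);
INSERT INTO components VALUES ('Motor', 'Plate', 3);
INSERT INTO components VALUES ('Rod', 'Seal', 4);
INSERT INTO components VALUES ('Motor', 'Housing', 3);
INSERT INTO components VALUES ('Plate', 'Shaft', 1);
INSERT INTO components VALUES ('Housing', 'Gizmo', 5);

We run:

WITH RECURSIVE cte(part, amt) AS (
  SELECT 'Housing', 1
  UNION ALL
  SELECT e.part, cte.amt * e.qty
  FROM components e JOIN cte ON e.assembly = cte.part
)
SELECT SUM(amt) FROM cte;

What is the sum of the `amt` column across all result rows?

Base: (Housing, amt=1).
Iteration 1: components of {Housing} -> Gizmo = 1*5 = 5, Rod = 1*2 = 2.
Iteration 2: components of {Gizmo,Rod} -> Cover = 5*1 = 5, Seal = 2*4 = 8.
Iteration 3: no further components; recursion stops.
SUM(amt) = 1 + 5 + 2 + 5 + 8 = 21.

21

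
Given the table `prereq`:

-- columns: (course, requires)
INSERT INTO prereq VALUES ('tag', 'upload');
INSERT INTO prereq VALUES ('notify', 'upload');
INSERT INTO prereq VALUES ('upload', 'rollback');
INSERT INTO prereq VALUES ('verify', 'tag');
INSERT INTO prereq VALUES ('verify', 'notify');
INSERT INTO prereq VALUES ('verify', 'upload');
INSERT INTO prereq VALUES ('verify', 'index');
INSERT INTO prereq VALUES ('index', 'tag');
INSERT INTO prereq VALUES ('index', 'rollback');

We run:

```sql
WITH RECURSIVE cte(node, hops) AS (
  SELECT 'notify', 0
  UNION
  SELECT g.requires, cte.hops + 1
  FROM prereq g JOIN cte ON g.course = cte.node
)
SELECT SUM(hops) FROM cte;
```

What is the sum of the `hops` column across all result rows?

3

Base: (notify, hops=0).
Iteration 1: edges from {notify} -> (upload, hops=1).
Iteration 2: edges from {upload} -> (rollback, hops=2).
Iteration 3: no outgoing edges from {rollback}; recursion stops.
SUM(hops) = 0 + 1 + 2 = 3.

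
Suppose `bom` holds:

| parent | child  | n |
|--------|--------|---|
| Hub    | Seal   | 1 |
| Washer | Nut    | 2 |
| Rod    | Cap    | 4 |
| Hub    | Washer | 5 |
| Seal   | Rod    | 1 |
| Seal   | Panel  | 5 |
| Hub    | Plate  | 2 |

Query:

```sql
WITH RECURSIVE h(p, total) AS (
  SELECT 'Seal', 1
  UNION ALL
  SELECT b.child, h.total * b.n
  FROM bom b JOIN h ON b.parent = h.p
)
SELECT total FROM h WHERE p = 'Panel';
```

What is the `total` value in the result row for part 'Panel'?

5

Base: (Seal, total=1).
Iteration 1: components of {Seal} -> Panel = 1*5 = 5, Rod = 1*1 = 1.
Iteration 2: components of {Panel,Rod} -> Cap = 1*4 = 4.
Iteration 3: no further components; recursion stops.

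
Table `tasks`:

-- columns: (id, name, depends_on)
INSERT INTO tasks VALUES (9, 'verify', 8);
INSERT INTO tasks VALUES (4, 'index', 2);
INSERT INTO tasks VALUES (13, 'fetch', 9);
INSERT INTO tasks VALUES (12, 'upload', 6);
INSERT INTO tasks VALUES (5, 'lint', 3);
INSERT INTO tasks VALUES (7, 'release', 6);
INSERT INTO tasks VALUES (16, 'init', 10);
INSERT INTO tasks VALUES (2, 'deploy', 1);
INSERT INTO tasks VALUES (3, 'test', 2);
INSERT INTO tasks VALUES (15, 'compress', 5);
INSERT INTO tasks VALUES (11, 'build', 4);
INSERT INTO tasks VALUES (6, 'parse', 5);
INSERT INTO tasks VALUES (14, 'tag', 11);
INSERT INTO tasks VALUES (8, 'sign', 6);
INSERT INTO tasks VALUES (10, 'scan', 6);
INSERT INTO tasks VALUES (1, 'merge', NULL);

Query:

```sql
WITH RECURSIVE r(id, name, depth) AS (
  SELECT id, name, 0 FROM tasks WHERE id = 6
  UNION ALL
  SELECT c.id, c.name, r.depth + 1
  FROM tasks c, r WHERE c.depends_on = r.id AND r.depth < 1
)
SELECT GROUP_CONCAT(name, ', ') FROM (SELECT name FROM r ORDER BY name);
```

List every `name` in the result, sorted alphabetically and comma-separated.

parse, release, scan, sign, upload

Base: id=6 (parse) at depth 0.
Iteration 1: rows with depends_on in {6} -> release (id 7, depth 1), sign (id 8, depth 1), scan (id 10, depth 1), upload (id 12, depth 1).
Iteration 2: depth < 1 fails for all current rows; recursion stops.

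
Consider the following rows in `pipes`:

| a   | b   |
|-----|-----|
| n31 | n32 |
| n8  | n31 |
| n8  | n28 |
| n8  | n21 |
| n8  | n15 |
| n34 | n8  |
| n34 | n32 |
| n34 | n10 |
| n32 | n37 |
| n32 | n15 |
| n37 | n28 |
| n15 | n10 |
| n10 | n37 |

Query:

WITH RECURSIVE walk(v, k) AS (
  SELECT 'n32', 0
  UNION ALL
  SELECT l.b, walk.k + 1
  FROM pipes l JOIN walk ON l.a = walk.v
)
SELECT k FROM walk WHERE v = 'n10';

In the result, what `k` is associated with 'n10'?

2

Base: (n32, k=0).
Iteration 1: edges from {n32} -> (n15, k=1), (n37, k=1).
Iteration 2: edges from {n15,n37} -> (n10, k=2), (n28, k=2).
Iteration 3: edges from {n10,n28} -> (n37, k=3).
Iteration 4: edges from {n37} -> (n28, k=4).
Iteration 5: no outgoing edges from {n28}; recursion stops.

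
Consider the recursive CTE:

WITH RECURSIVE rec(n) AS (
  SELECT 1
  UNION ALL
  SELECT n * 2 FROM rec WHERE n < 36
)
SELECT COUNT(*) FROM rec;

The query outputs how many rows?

Base: n=1.
Iteration 1: 1 < 36 holds -> n = 1 * 2 = 2.
Iteration 2: 2 < 36 holds -> n = 2 * 2 = 4.
Iteration 3: 4 < 36 holds -> n = 4 * 2 = 8.
Iteration 4: 8 < 36 holds -> n = 8 * 2 = 16.
Iteration 5: 16 < 36 holds -> n = 16 * 2 = 32.
Iteration 6: 32 < 36 holds -> n = 32 * 2 = 64.
Iteration 7: 64 < 36 fails; recursion stops.
Total rows emitted: 7.

7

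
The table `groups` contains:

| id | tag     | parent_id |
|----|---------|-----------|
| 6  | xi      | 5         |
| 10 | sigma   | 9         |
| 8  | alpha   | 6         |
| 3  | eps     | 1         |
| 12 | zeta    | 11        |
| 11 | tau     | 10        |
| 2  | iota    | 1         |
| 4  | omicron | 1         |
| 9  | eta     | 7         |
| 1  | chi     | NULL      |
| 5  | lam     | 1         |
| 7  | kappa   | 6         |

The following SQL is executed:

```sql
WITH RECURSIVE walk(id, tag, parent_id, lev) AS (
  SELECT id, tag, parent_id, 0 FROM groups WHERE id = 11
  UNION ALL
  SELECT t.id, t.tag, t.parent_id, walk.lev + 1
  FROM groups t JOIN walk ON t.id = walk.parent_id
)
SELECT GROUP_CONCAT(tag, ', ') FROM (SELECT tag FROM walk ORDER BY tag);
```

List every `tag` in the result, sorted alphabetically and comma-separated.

Base: id=11 (tau), parent_id=10, lev 0.
Iteration 1: join on id=10 -> sigma (id 10, parent_id=9, lev 1).
Iteration 2: join on id=9 -> eta (id 9, parent_id=7, lev 2).
Iteration 3: join on id=7 -> kappa (id 7, parent_id=6, lev 3).
Iteration 4: join on id=6 -> xi (id 6, parent_id=5, lev 4).
Iteration 5: join on id=5 -> lam (id 5, parent_id=1, lev 5).
Iteration 6: join on id=1 -> chi (id 1, parent_id=NULL, lev 6).
Iteration 7: parent_id is NULL; no match; recursion stops.

chi, eta, kappa, lam, sigma, tau, xi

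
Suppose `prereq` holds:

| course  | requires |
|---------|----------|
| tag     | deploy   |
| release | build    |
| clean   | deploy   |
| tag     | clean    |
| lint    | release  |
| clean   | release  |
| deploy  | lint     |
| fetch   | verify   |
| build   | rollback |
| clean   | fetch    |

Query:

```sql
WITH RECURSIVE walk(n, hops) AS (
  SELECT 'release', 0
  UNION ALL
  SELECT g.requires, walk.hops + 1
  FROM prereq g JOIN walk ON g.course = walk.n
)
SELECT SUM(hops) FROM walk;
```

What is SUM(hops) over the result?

3

Base: (release, hops=0).
Iteration 1: edges from {release} -> (build, hops=1).
Iteration 2: edges from {build} -> (rollback, hops=2).
Iteration 3: no outgoing edges from {rollback}; recursion stops.
SUM(hops) = 0 + 1 + 2 = 3.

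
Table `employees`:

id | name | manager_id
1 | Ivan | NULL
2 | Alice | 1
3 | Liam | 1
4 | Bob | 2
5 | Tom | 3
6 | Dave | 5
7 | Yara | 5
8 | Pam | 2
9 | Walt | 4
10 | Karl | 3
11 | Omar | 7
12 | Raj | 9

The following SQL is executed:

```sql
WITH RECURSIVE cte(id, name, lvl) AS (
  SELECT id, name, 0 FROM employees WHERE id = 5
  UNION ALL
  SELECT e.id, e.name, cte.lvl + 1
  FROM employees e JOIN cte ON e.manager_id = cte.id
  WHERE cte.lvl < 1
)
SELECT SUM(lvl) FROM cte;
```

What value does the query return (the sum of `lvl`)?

2

Base: id=5 (Tom) at lvl 0.
Iteration 1: rows with manager_id in {5} -> Dave (id 6, lvl 1), Yara (id 7, lvl 1).
Iteration 2: lvl < 1 fails for all current rows; recursion stops.
SUM(lvl) = 0 + 1 + 1 = 2.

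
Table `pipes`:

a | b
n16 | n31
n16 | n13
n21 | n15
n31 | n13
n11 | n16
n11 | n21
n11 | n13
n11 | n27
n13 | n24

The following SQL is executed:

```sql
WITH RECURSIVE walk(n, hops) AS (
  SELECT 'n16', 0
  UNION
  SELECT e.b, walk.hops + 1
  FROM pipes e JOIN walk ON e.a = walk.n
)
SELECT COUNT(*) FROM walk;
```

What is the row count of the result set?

6

Base: (n16, hops=0).
Iteration 1: edges from {n16} -> (n13, hops=1), (n31, hops=1).
Iteration 2: edges from {n13,n31} -> (n13, hops=2), (n24, hops=2).
Iteration 3: edges from {n13,n24} -> (n24, hops=3).
Iteration 4: no outgoing edges from {n24}; recursion stops.
Total rows emitted: 6.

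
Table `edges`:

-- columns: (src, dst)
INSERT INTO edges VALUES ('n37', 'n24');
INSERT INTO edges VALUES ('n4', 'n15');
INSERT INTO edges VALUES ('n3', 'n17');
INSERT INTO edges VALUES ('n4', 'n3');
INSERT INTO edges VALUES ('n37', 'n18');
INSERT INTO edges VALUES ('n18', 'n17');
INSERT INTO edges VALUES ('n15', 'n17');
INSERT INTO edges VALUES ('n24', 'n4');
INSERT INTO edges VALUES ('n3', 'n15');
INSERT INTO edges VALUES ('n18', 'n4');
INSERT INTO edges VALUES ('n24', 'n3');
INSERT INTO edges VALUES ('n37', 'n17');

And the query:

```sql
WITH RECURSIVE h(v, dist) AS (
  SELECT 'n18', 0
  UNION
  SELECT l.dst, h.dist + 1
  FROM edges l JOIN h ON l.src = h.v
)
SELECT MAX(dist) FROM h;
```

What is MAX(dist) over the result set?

Base: (n18, dist=0).
Iteration 1: edges from {n18} -> (n17, dist=1), (n4, dist=1).
Iteration 2: edges from {n17,n4} -> (n15, dist=2), (n3, dist=2).
Iteration 3: edges from {n15,n3} -> (n15, dist=3), (n17, dist=3). [UNION drops 1 duplicate row(s)]
Iteration 4: edges from {n15,n17} -> (n17, dist=4).
Iteration 5: no outgoing edges from {n17}; recursion stops.
dist values: 0, 1, 1, 2, 2, 3, 3, 4; the maximum is 4.

4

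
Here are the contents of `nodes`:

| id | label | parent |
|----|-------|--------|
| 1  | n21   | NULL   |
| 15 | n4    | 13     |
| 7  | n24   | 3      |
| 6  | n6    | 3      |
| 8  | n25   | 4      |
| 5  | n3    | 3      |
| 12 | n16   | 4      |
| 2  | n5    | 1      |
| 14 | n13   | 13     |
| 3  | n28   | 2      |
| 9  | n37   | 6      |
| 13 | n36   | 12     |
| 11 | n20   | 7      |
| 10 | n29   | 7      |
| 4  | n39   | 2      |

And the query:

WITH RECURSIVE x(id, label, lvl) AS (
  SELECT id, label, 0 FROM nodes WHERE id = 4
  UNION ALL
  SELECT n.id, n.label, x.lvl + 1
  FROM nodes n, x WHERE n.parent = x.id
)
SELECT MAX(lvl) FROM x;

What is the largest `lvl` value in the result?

Base: id=4 (n39) at lvl 0.
Iteration 1: rows with parent in {4} -> n25 (id 8, lvl 1), n16 (id 12, lvl 1).
Iteration 2: rows with parent in {8,12} -> n36 (id 13, lvl 2).
Iteration 3: rows with parent in {13} -> n13 (id 14, lvl 3), n4 (id 15, lvl 3).
Iteration 4: no rows with parent in {14,15}; recursion stops.
lvl values: 0, 1, 1, 2, 3, 3; the maximum is 3.

3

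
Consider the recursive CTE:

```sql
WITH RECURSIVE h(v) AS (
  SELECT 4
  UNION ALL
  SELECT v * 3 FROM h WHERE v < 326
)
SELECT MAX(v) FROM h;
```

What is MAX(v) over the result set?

972

Base: v=4.
Iteration 1: 4 < 326 holds -> v = 4 * 3 = 12.
Iteration 2: 12 < 326 holds -> v = 12 * 3 = 36.
Iteration 3: 36 < 326 holds -> v = 36 * 3 = 108.
Iteration 4: 108 < 326 holds -> v = 108 * 3 = 324.
Iteration 5: 324 < 326 holds -> v = 324 * 3 = 972.
Iteration 6: 972 < 326 fails; recursion stops.
v values: 4, 12, 36, 108, 324, 972; the maximum is 972.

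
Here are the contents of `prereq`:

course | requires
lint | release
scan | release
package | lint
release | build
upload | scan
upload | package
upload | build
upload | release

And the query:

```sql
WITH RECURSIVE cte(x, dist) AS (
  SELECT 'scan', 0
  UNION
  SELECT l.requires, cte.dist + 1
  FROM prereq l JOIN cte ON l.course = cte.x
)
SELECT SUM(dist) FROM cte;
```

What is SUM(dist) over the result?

3

Base: (scan, dist=0).
Iteration 1: edges from {scan} -> (release, dist=1).
Iteration 2: edges from {release} -> (build, dist=2).
Iteration 3: no outgoing edges from {build}; recursion stops.
SUM(dist) = 0 + 1 + 2 = 3.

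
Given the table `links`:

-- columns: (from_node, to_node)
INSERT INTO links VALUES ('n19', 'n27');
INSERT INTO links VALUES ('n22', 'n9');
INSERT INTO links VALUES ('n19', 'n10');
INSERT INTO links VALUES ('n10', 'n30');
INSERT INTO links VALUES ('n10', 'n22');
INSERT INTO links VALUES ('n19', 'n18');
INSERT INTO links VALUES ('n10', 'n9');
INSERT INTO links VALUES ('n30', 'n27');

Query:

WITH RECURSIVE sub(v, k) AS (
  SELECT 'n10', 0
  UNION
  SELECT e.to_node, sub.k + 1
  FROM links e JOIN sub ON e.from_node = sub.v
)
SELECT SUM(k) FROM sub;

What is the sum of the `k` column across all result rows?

Base: (n10, k=0).
Iteration 1: edges from {n10} -> (n22, k=1), (n30, k=1), (n9, k=1).
Iteration 2: edges from {n22,n30,n9} -> (n27, k=2), (n9, k=2).
Iteration 3: no outgoing edges from {n27,n9}; recursion stops.
SUM(k) = 0 + 1 + 1 + 1 + 2 + 2 = 7.

7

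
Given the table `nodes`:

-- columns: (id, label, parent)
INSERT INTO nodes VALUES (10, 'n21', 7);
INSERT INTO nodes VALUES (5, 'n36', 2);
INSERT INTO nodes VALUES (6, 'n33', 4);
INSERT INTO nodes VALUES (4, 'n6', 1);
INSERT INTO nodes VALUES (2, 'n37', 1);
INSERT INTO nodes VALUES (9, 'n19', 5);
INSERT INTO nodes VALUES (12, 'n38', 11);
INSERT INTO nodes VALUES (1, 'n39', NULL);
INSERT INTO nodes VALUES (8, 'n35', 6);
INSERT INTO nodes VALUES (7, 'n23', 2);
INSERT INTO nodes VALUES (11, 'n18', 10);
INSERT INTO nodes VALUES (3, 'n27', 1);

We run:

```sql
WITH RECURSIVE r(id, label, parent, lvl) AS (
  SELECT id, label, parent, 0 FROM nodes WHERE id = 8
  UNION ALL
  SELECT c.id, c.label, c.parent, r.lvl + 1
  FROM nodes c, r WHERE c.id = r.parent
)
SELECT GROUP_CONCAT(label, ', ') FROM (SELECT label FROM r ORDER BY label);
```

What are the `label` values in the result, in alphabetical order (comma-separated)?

n33, n35, n39, n6

Base: id=8 (n35), parent=6, lvl 0.
Iteration 1: join on id=6 -> n33 (id 6, parent=4, lvl 1).
Iteration 2: join on id=4 -> n6 (id 4, parent=1, lvl 2).
Iteration 3: join on id=1 -> n39 (id 1, parent=NULL, lvl 3).
Iteration 4: parent is NULL; no match; recursion stops.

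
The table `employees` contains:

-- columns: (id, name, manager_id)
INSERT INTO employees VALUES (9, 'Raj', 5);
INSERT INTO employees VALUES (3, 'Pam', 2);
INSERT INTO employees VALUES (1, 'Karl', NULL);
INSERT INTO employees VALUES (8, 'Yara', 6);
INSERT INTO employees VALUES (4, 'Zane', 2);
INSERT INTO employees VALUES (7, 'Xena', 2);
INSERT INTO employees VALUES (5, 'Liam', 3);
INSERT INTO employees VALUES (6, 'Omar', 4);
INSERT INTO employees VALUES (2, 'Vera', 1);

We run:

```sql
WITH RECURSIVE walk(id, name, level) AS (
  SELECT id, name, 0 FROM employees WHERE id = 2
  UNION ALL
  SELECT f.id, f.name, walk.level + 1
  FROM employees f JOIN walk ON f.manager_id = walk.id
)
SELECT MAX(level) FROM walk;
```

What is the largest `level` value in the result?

3

Base: id=2 (Vera) at level 0.
Iteration 1: rows with manager_id in {2} -> Pam (id 3, level 1), Zane (id 4, level 1), Xena (id 7, level 1).
Iteration 2: rows with manager_id in {3,4,7} -> Liam (id 5, level 2), Omar (id 6, level 2).
Iteration 3: rows with manager_id in {5,6} -> Yara (id 8, level 3), Raj (id 9, level 3).
Iteration 4: no rows with manager_id in {8,9}; recursion stops.
level values: 0, 1, 1, 1, 2, 2, 3, 3; the maximum is 3.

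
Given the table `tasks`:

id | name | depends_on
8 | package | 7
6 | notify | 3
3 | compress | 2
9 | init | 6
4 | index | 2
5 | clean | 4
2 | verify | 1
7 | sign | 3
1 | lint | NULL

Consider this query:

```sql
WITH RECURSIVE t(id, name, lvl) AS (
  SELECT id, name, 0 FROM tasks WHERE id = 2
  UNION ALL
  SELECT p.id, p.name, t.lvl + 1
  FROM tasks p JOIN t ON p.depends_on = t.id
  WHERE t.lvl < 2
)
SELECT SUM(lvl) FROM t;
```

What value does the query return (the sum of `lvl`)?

Base: id=2 (verify) at lvl 0.
Iteration 1: rows with depends_on in {2} -> compress (id 3, lvl 1), index (id 4, lvl 1).
Iteration 2: rows with depends_on in {3,4} -> clean (id 5, lvl 2), notify (id 6, lvl 2), sign (id 7, lvl 2).
Iteration 3: lvl < 2 fails for all current rows; recursion stops.
SUM(lvl) = 0 + 1 + 1 + 2 + 2 + 2 = 8.

8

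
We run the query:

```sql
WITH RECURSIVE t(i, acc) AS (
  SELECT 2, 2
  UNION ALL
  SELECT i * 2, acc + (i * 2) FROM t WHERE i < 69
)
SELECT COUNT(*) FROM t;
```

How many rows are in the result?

7

Base: i=2, acc=2.
Iteration 1: 2 < 69 holds -> i = 2 * 2 = 4, acc = 2 + 4 = 6.
Iteration 2: 4 < 69 holds -> i = 4 * 2 = 8, acc = 6 + 8 = 14.
Iteration 3: 8 < 69 holds -> i = 8 * 2 = 16, acc = 14 + 16 = 30.
Iteration 4: 16 < 69 holds -> i = 16 * 2 = 32, acc = 30 + 32 = 62.
Iteration 5: 32 < 69 holds -> i = 32 * 2 = 64, acc = 62 + 64 = 126.
Iteration 6: 64 < 69 holds -> i = 64 * 2 = 128, acc = 126 + 128 = 254.
Iteration 7: 128 < 69 fails; recursion stops.
Total rows emitted: 7.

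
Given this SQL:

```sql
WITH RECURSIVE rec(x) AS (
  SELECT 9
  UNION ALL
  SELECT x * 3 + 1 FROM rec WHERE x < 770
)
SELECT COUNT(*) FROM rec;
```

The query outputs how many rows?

6

Base: x=9.
Iteration 1: 9 < 770 holds -> x = 9 * 3 + 1 = 28.
Iteration 2: 28 < 770 holds -> x = 28 * 3 + 1 = 85.
Iteration 3: 85 < 770 holds -> x = 85 * 3 + 1 = 256.
Iteration 4: 256 < 770 holds -> x = 256 * 3 + 1 = 769.
Iteration 5: 769 < 770 holds -> x = 769 * 3 + 1 = 2308.
Iteration 6: 2308 < 770 fails; recursion stops.
Total rows emitted: 6.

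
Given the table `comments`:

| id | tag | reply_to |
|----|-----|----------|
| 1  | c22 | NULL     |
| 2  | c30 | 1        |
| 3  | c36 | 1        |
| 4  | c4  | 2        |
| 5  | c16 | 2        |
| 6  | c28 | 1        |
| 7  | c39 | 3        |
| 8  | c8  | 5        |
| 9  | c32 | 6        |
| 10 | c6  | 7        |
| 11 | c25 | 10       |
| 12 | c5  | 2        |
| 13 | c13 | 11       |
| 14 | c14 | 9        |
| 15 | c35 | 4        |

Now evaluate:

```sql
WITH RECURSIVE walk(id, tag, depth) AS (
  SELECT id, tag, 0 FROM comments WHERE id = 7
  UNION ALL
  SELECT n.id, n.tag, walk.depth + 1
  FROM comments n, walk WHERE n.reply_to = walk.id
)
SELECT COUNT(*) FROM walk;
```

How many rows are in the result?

Base: id=7 (c39) at depth 0.
Iteration 1: rows with reply_to in {7} -> c6 (id 10, depth 1).
Iteration 2: rows with reply_to in {10} -> c25 (id 11, depth 2).
Iteration 3: rows with reply_to in {11} -> c13 (id 13, depth 3).
Iteration 4: no rows with reply_to in {13}; recursion stops.
Total rows emitted: 4.

4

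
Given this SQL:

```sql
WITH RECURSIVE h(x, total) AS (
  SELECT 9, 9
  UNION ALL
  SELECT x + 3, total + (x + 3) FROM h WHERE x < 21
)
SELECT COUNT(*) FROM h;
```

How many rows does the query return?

Base: x=9, total=9.
Iteration 1: 9 < 21 holds -> x = 9 + 3 = 12, total = 9 + 12 = 21.
Iteration 2: 12 < 21 holds -> x = 12 + 3 = 15, total = 21 + 15 = 36.
Iteration 3: 15 < 21 holds -> x = 15 + 3 = 18, total = 36 + 18 = 54.
Iteration 4: 18 < 21 holds -> x = 18 + 3 = 21, total = 54 + 21 = 75.
Iteration 5: 21 < 21 fails; recursion stops.
Total rows emitted: 5.

5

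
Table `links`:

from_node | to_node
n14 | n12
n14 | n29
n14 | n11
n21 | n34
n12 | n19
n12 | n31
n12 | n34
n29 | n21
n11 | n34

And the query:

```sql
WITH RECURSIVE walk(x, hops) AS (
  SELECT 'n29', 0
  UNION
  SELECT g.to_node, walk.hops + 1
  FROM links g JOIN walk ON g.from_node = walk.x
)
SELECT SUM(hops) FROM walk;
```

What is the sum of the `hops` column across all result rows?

3

Base: (n29, hops=0).
Iteration 1: edges from {n29} -> (n21, hops=1).
Iteration 2: edges from {n21} -> (n34, hops=2).
Iteration 3: no outgoing edges from {n34}; recursion stops.
SUM(hops) = 0 + 1 + 2 = 3.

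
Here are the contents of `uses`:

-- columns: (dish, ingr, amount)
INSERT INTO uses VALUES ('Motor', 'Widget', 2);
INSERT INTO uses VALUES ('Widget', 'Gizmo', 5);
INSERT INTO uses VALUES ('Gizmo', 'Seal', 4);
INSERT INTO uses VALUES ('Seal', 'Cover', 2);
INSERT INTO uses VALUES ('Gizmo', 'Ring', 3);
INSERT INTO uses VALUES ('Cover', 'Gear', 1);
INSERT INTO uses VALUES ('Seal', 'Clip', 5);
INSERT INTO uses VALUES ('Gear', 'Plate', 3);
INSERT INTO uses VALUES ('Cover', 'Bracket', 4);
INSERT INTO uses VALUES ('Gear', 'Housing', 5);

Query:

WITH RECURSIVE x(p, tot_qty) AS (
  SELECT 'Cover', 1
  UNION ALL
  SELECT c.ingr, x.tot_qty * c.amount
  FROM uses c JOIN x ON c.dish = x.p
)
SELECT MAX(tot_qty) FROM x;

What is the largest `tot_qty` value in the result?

Base: (Cover, tot_qty=1).
Iteration 1: components of {Cover} -> Bracket = 1*4 = 4, Gear = 1*1 = 1.
Iteration 2: components of {Bracket,Gear} -> Housing = 1*5 = 5, Plate = 1*3 = 3.
Iteration 3: no further components; recursion stops.
tot_qty values: 1, 1, 4, 3, 5; the maximum is 5.

5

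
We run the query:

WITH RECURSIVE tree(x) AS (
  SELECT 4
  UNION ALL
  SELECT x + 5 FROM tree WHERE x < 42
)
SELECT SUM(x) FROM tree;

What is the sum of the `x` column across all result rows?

216

Base: x=4.
Iteration 1: 4 < 42 holds -> x = 4 + 5 = 9.
Iteration 2: 9 < 42 holds -> x = 9 + 5 = 14.
Iteration 3: 14 < 42 holds -> x = 14 + 5 = 19.
Iteration 4: 19 < 42 holds -> x = 19 + 5 = 24.
Iteration 5: 24 < 42 holds -> x = 24 + 5 = 29.
Iteration 6: 29 < 42 holds -> x = 29 + 5 = 34.
Iteration 7: 34 < 42 holds -> x = 34 + 5 = 39.
Iteration 8: 39 < 42 holds -> x = 39 + 5 = 44.
Iteration 9: 44 < 42 fails; recursion stops.
SUM(x) = 4 + 9 + 14 + 19 + 24 + 29 + 34 + 39 + 44 = 216.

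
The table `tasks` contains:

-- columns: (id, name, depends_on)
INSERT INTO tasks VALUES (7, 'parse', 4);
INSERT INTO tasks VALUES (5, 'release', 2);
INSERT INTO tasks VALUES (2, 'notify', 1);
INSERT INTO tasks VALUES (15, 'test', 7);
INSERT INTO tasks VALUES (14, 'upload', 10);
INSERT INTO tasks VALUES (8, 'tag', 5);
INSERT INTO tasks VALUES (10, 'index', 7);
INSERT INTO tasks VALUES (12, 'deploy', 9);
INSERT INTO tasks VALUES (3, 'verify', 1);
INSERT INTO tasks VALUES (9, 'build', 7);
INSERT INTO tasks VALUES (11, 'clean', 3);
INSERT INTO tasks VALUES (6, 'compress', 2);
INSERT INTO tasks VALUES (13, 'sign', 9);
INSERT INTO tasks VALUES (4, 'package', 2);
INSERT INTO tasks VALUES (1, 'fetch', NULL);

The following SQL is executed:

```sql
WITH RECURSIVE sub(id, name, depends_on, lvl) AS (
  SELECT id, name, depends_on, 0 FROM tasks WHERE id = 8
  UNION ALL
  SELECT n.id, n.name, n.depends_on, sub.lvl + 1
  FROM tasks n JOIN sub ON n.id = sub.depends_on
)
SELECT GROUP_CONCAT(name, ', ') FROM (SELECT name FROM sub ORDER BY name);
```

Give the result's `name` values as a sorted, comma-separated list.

fetch, notify, release, tag

Base: id=8 (tag), depends_on=5, lvl 0.
Iteration 1: join on id=5 -> release (id 5, depends_on=2, lvl 1).
Iteration 2: join on id=2 -> notify (id 2, depends_on=1, lvl 2).
Iteration 3: join on id=1 -> fetch (id 1, depends_on=NULL, lvl 3).
Iteration 4: depends_on is NULL; no match; recursion stops.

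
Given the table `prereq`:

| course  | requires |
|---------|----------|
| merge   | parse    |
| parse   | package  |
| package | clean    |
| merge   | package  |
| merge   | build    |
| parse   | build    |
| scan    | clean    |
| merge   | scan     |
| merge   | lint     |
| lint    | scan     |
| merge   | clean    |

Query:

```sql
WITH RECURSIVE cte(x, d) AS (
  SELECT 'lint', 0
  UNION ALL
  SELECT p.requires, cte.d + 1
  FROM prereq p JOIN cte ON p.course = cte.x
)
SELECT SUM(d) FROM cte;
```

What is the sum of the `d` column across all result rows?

Base: (lint, d=0).
Iteration 1: edges from {lint} -> (scan, d=1).
Iteration 2: edges from {scan} -> (clean, d=2).
Iteration 3: no outgoing edges from {clean}; recursion stops.
SUM(d) = 0 + 1 + 2 = 3.

3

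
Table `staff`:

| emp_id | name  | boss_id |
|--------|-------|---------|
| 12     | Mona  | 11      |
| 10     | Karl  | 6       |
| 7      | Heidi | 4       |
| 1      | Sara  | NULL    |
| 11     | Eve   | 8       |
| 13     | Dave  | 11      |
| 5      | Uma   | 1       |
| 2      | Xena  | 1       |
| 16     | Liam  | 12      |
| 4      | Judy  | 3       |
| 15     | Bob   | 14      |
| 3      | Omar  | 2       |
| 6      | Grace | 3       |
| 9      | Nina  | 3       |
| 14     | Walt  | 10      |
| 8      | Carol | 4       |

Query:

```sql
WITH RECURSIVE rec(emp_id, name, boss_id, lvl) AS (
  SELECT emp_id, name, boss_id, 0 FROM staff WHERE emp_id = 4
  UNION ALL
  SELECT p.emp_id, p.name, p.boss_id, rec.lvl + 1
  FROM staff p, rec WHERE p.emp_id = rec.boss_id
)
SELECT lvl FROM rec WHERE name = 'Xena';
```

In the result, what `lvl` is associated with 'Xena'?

Base: emp_id=4 (Judy), boss_id=3, lvl 0.
Iteration 1: join on emp_id=3 -> Omar (id 3, boss_id=2, lvl 1).
Iteration 2: join on emp_id=2 -> Xena (id 2, boss_id=1, lvl 2).
Iteration 3: join on emp_id=1 -> Sara (id 1, boss_id=NULL, lvl 3).
Iteration 4: boss_id is NULL; no match; recursion stops.

2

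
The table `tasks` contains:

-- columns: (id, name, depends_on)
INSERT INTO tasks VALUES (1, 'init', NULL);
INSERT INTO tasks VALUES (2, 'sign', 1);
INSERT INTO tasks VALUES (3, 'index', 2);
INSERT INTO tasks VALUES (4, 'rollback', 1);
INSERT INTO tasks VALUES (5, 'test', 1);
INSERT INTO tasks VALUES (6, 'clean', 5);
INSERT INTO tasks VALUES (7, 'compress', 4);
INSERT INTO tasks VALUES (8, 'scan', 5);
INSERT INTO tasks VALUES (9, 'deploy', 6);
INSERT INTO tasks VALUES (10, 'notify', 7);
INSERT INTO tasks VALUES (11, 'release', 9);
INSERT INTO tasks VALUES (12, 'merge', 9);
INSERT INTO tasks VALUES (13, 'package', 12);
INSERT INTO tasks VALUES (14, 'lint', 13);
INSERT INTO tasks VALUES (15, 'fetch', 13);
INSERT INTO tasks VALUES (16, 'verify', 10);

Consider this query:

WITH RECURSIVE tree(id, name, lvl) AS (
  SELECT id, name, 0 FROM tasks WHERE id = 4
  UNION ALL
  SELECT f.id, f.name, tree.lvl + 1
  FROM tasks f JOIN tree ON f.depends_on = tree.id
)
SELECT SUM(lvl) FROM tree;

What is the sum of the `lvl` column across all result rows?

6

Base: id=4 (rollback) at lvl 0.
Iteration 1: rows with depends_on in {4} -> compress (id 7, lvl 1).
Iteration 2: rows with depends_on in {7} -> notify (id 10, lvl 2).
Iteration 3: rows with depends_on in {10} -> verify (id 16, lvl 3).
Iteration 4: no rows with depends_on in {16}; recursion stops.
SUM(lvl) = 0 + 1 + 2 + 3 = 6.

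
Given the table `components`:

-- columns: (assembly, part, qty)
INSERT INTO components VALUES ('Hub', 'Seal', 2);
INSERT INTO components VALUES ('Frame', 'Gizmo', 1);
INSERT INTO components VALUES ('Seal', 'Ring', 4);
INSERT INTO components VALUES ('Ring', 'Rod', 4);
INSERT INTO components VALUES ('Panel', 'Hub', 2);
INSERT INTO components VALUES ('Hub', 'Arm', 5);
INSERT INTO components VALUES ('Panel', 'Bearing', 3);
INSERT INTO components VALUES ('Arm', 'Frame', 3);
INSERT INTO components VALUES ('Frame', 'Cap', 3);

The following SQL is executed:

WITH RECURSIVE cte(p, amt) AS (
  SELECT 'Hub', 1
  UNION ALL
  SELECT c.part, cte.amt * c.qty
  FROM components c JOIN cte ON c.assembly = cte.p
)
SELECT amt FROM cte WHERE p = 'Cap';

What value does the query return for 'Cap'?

45

Base: (Hub, amt=1).
Iteration 1: components of {Hub} -> Arm = 1*5 = 5, Seal = 1*2 = 2.
Iteration 2: components of {Arm,Seal} -> Frame = 5*3 = 15, Ring = 2*4 = 8.
Iteration 3: components of {Frame,Ring} -> Cap = 15*3 = 45, Gizmo = 15*1 = 15, Rod = 8*4 = 32.
Iteration 4: no further components; recursion stops.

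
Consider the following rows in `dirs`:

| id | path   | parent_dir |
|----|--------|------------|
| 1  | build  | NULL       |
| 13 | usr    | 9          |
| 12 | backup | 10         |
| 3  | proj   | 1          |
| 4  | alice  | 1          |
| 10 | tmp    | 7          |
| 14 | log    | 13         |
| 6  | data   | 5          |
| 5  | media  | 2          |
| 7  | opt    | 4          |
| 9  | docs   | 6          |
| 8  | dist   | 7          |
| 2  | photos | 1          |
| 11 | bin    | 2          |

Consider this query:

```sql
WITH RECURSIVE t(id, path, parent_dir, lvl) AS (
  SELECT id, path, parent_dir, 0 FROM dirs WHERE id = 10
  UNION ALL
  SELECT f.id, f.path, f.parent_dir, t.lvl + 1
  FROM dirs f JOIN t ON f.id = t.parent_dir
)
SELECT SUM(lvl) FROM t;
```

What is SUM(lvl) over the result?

Base: id=10 (tmp), parent_dir=7, lvl 0.
Iteration 1: join on id=7 -> opt (id 7, parent_dir=4, lvl 1).
Iteration 2: join on id=4 -> alice (id 4, parent_dir=1, lvl 2).
Iteration 3: join on id=1 -> build (id 1, parent_dir=NULL, lvl 3).
Iteration 4: parent_dir is NULL; no match; recursion stops.
SUM(lvl) = 0 + 1 + 2 + 3 = 6.

6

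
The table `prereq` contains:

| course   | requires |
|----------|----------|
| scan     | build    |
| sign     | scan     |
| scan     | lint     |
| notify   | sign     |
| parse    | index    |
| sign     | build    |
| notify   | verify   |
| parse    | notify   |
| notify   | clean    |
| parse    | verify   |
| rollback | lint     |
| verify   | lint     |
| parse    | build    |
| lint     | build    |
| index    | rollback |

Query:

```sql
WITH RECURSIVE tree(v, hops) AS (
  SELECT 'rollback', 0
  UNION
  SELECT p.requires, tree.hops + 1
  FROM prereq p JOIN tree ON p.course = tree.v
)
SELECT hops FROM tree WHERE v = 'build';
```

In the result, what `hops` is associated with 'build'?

2

Base: (rollback, hops=0).
Iteration 1: edges from {rollback} -> (lint, hops=1).
Iteration 2: edges from {lint} -> (build, hops=2).
Iteration 3: no outgoing edges from {build}; recursion stops.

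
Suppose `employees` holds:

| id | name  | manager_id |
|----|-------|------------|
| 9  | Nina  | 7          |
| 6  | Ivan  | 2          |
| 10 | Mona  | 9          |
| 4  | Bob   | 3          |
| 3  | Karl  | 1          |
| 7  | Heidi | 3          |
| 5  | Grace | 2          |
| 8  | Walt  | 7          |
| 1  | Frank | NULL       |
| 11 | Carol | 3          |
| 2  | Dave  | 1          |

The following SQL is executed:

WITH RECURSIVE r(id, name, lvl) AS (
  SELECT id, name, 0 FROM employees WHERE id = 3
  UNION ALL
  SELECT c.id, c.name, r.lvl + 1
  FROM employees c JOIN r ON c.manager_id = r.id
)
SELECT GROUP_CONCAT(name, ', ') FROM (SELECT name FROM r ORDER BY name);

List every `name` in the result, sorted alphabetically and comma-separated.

Base: id=3 (Karl) at lvl 0.
Iteration 1: rows with manager_id in {3} -> Bob (id 4, lvl 1), Heidi (id 7, lvl 1), Carol (id 11, lvl 1).
Iteration 2: rows with manager_id in {4,7,11} -> Walt (id 8, lvl 2), Nina (id 9, lvl 2).
Iteration 3: rows with manager_id in {8,9} -> Mona (id 10, lvl 3).
Iteration 4: no rows with manager_id in {10}; recursion stops.

Bob, Carol, Heidi, Karl, Mona, Nina, Walt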